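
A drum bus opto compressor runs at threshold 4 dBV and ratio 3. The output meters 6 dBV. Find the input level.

That's 2 dB above the 4 dBV threshold.
Input overshoot = R × output overshoot = 6 dB → input = 4 + 6 = 10 dBV.

10 dBV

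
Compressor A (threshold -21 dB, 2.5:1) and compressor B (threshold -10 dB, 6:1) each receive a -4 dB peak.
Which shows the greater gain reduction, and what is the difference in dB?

A, by 5.2 dB

A: overshoot 17 dB → output overshoot 6.8 dB → GR 10.2 dB.
B: overshoot 6 dB → output overshoot 1 dB → GR 5 dB.
A reduces 5.2 dB more.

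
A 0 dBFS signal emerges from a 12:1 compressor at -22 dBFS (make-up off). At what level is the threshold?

-24 dBFS

Gain reduction = 0 − (-22) = 22 dB; output overshoot = GR / (R − 1) = 22 / 11 = 2 dB.
Threshold = output − output overshoot = -22 − 2 = -24 dBFS.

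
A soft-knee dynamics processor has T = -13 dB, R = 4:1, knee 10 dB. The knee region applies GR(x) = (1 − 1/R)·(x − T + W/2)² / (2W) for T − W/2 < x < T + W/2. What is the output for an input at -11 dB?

-12.8375 dB

x − T + W/2 = -11 − (-13) + 5 = 7.
GR = (1 − 1/4) × 7² / 20 = 0.75 × 49 / 20 = 1.8375 dB.
Output = -11 − 1.8375 = -12.8375 dB.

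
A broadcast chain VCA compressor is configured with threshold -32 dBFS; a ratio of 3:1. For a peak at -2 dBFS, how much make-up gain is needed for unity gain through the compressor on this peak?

20 dB

Without make-up, output = threshold + overshoot/3 = -32 + 10 = -22 dBFS.
Gap to target: 20 dB.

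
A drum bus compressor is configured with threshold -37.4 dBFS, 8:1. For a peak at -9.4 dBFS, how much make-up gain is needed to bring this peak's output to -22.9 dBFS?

The peak compresses to -37.4 + 28/8 = -33.9 dBFS.
To reach -22.9 dBFS requires -22.9 − (-33.9) = 11 dB of make-up.

11 dB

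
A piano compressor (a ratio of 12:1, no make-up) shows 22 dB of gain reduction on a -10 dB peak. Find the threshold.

-34 dB

Gain reduction = -10 − (-32) = 22 dB; output overshoot = GR / (R − 1) = 22 / 11 = 2 dB.
Threshold = output − output overshoot = -32 − 2 = -34 dB.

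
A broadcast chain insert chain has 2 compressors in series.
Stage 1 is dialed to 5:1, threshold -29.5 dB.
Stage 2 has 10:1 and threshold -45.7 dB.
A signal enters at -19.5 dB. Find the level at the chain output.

-43.88 dB

Stage 1: overshoot 10 dB → 10/5 = 2 dB → -27.5 dB.
Stage 2: overshoot 18.2 dB → 18.2/10 = 1.82 dB → -43.88 dB.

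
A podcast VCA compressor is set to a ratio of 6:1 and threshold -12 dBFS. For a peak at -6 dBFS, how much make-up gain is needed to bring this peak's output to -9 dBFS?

The peak compresses to -12 + 6/6 = -11 dBFS.
To reach -9 dBFS requires -9 − (-11) = 2 dB of make-up.

2 dB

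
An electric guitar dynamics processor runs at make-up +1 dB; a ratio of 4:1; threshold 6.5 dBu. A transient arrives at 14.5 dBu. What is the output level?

9.5 dBu

Overshoot: 14.5 − 6.5 = 8 dB.
The 8 dB excess becomes 2 dB after 4:1 reduction.
That puts the output at 8.5 dBu; make-up adds 1 dB, giving 9.5 dBu.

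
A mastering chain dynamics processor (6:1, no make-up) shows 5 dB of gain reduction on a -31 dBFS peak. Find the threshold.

-37 dBFS

Gain reduction = -31 − (-36) = 5 dB; output overshoot = GR / (R − 1) = 5 / 5 = 1 dB.
Threshold = output − output overshoot = -36 − 1 = -37 dBFS.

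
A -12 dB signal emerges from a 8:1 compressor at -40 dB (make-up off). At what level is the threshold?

-44 dB

Input is 32 dB above T (since output overshoot × R = input overshoot: (-40 − T)·8 = -12 − T gives T = -44 dB).
Check: -44 + (-12 − (-44))/8 = -44 + 4 = -40 dB. ✓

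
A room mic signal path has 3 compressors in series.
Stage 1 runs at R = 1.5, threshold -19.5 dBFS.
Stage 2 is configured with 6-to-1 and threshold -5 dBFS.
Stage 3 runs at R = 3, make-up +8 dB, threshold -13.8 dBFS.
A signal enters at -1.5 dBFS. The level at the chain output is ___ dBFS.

-3.7 dBFS

Stage 1: 18 dB above -19.5 dBFS, reduced 1.5:1 to 12 dB above → -7.5 dBFS.
Stage 2: below threshold (-7.5 ≤ -5); passes unchanged; output -7.5 dBFS.
Stage 3: overshoot 6.3 dB → 6.3/3 = 2.1 dB → -11.7 dBFS; +8 dB make-up → -3.7 dBFS.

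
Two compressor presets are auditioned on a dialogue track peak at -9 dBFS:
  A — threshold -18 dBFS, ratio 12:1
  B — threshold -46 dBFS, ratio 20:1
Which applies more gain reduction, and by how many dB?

A: GR = 9 − 9/12 = 8.25 dB.
B: GR = 37 − 37/20 = 35.15 dB.
Difference: 26.9 dB in favour of B.

B, by 26.9 dB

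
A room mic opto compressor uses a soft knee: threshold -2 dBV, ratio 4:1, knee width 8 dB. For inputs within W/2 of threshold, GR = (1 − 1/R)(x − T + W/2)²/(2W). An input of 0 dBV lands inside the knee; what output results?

x − T + W/2 = 0 − (-2) + 4 = 6.
GR = (1 − 1/4) × 6² / 16 = 0.75 × 36 / 16 = 1.6875 dB.
Output = 0 − 1.6875 = -1.6875 dBV.

-1.6875 dBV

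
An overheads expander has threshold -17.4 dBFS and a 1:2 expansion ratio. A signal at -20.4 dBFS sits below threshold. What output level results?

-23.4 dBFS

Below threshold, a 1:2 expander applies gain = (2−1)×(T − x) of attenuation.
(2−1) × 3 = 3 dB, so output = -20.4 − 3 = -23.4 dBFS.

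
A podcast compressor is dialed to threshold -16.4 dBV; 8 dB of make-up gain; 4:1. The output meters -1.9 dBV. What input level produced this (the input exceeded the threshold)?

9.6 dBV

Remove make-up: -1.9 − 8 = -9.9 dBV.
That's 6.5 dB above the -16.4 dBV threshold.
Undo the ratio: input overshoot = 6.5 × 4 = 26 dB, giving input = 9.6 dBV.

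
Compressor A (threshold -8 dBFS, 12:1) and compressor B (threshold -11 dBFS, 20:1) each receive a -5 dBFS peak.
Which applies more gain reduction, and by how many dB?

A: 3 dB over, compressed to 0.25 dB over, so 2.75 dB of GR.
B: 6 dB over, compressed to 0.3 dB over, so 5.7 dB of GR.
B reduces 2.95 dB more.

B, by 2.95 dB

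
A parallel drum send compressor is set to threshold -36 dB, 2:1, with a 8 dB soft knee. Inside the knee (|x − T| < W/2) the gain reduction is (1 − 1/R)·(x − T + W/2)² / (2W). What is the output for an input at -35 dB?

x − T + W/2 = -35 − (-36) + 4 = 5.
GR = (1 − 1/2) × 5² / 16 = 0.5 × 25 / 16 = 0.78125 dB.
Output = -35 − 0.78125 = -35.78125 dB.

-35.78125 dB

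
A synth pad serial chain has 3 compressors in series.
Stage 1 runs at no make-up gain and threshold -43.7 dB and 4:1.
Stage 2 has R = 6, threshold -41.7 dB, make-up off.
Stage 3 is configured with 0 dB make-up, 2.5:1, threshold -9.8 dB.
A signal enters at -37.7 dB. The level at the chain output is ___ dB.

Stage 1: 6 dB above -43.7 dB, reduced 4:1 to 1.5 dB above → -42.2 dB.
Stage 2: -42.2 dB is at or below the -41.7 dB threshold — no compression; output -42.2 dB.
Stage 3: below threshold (-42.2 ≤ -9.8); passes unchanged; output -42.2 dB.

-42.2 dB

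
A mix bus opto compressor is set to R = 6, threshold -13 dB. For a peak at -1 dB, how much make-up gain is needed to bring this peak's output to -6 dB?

Overshoot 12 dB → 12/6 = 2 dB after compression, so the compressed level is -13 + 2 = -11 dB.
Make-up = target − compressed = -6 − (-11) = 5 dB.

5 dB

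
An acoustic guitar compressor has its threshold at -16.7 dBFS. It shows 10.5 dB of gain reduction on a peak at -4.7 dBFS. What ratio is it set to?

8:1

Input overshoot = -4.7 − (-16.7) = 12 dB.
Output overshoot = 12 − 10.5 = 1.5 dB.
Ratio = input overshoot / output overshoot = 12 / 1.5 = 8.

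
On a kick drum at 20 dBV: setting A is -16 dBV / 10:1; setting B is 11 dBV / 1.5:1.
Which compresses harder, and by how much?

A, by 29.4 dB

A: overshoot 36 dB → output overshoot 3.6 dB → GR 32.4 dB.
B: overshoot 9 dB → output overshoot 6 dB → GR 3 dB.
A reduces 29.4 dB more.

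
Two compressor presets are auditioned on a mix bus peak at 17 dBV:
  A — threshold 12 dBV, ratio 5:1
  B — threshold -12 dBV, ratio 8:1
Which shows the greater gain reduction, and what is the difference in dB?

A: GR = 5 − 5/5 = 4 dB.
B: GR = 29 − 29/8 = 25.375 dB.
Difference: 21.375 dB in favour of B.

B, by 21.375 dB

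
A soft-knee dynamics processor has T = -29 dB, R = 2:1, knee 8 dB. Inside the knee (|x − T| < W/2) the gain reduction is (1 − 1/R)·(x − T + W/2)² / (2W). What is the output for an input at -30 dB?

-30.28125 dB

x − T + W/2 = -30 − (-29) + 4 = 3.
GR = (1 − 1/2) × 3² / 16 = 0.5 × 9 / 16 = 0.28125 dB.
Output = -30 − 0.28125 = -30.28125 dB.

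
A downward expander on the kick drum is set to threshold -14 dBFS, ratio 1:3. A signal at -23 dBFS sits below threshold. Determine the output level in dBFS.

The input is 9 dB below the -14 dBFS threshold.
A 1:3 expander multiplies undershoot by 3: 9 × 3 = 27 dB below threshold.
Output = -14 − 27 = -41 dBFS.

-41 dBFS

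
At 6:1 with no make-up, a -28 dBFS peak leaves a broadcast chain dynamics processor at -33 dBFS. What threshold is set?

Input is 6 dB above T (since output overshoot × R = input overshoot: (-33 − T)·6 = -28 − T gives T = -34 dBFS).
Check: -34 + (-28 − (-34))/6 = -34 + 1 = -33 dBFS. ✓

-34 dBFS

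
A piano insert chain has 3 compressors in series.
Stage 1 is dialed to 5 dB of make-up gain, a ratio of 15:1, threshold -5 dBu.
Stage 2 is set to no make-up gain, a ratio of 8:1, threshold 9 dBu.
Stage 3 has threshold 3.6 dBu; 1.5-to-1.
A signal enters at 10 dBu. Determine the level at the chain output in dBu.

Stage 1: 15 dB above -5 dBu, reduced 15:1 to 1 dB above → -4 dBu; +5 dB make-up → 1 dBu.
Stage 2: 1 dBu is at or below the 9 dBu threshold — no compression; output 1 dBu.
Stage 3: below threshold (1 ≤ 3.6); passes unchanged; output 1 dBu.

1 dBu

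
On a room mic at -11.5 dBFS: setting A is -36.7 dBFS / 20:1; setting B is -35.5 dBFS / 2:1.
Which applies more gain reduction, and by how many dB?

A: 25.2 dB over, compressed to 1.26 dB over, so 23.94 dB of GR.
B: 24 dB over, compressed to 12 dB over, so 12 dB of GR.
A reduces 11.94 dB more.

A, by 11.94 dB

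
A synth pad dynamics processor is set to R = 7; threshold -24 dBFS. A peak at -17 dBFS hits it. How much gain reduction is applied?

Overshoot = -17 − (-24) = 7 dB.
At 7:1, output sits 7/7 = 1 dB above threshold.
GR = overshoot in − overshoot out = 7 − 1 = 6 dB.

6 dB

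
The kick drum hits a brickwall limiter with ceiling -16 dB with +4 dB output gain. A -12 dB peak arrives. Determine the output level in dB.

At ∞:1, everything above -16 dB is held at the ceiling.
Output gain then adds 4 dB: -16 + 4 = -12 dB.

-12 dB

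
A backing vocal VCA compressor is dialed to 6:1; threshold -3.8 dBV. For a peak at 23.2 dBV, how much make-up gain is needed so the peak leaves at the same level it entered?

22.5 dB

Without make-up, output = threshold + overshoot/6 = -3.8 + 4.5 = 0.7 dBV.
Gap to target: 22.5 dB.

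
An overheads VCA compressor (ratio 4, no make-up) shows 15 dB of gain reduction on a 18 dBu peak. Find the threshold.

Input is 20 dB above T (since output overshoot × R = input overshoot: (3 − T)·4 = 18 − T gives T = -2 dBu).
Check: -2 + (18 − (-2))/4 = -2 + 5 = 3 dBu. ✓

-2 dBu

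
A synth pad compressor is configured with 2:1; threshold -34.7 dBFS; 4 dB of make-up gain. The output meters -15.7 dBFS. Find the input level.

Remove make-up: -15.7 − 4 = -19.7 dBFS.
That's 15 dB above the -34.7 dBFS threshold.
Before 2:1 compression the overshoot was 15 × 2 = 30 dB, so input = -34.7 + 30 = -4.7 dBFS.

-4.7 dBFS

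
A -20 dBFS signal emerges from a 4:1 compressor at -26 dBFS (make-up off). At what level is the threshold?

-28 dBFS

Gain reduction = -20 − (-26) = 6 dB; output overshoot = GR / (R − 1) = 6 / 3 = 2 dB.
Threshold = output − output overshoot = -26 − 2 = -28 dBFS.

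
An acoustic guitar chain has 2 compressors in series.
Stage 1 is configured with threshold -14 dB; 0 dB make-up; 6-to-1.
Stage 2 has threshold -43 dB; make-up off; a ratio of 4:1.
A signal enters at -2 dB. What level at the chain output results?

Stage 1: overshoot 12 dB → 12/6 = 2 dB → -12 dB.
Stage 2: 31 dB above -43 dB, reduced 4:1 to 7.75 dB above → -35.25 dB.

-35.25 dB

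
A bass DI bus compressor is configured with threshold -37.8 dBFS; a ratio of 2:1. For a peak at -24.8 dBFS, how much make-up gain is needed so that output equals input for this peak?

The peak compresses to -37.8 + 13/2 = -31.3 dBFS.
To reach -24.8 dBFS requires -24.8 − (-31.3) = 6.5 dB of make-up.

6.5 dB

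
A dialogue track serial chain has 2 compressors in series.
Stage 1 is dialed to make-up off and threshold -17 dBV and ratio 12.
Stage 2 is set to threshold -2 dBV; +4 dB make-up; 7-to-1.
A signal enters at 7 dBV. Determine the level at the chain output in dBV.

Stage 1: 7 dBV is 24 dB over -17 dBV; at 12:1 that becomes 2 dB over, giving -15 dBV.
Stage 2: -15 dBV ≤ -2 dBV, so stage 2 doesn't engage; make-up brings it to -11 dBV.

-11 dBV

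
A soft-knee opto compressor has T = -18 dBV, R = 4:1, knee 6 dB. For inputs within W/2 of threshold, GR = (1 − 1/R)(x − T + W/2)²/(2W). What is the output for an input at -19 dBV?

x − T + W/2 = -19 − (-18) + 3 = 2.
GR = (1 − 1/4) × 2² / 12 = 0.75 × 4 / 12 = 0.25 dB.
Output = -19 − 0.25 = -19.25 dBV.

-19.25 dBV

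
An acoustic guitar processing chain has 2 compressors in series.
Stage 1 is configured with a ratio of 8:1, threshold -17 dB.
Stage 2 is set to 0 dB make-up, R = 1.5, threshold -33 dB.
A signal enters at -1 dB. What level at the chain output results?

-21 dB

Stage 1: 16 dB above -17 dB, reduced 8:1 to 2 dB above → -15 dB.
Stage 2: overshoot 18 dB → 18/1.5 = 12 dB → -21 dB.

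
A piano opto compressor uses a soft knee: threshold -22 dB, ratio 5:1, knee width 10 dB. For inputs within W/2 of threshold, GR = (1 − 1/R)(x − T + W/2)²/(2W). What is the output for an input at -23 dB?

x − T + W/2 = -23 − (-22) + 5 = 4.
GR = (1 − 1/5) × 4² / 20 = 0.8 × 16 / 20 = 0.64 dB.
Output = -23 − 0.64 = -23.64 dB.

-23.64 dB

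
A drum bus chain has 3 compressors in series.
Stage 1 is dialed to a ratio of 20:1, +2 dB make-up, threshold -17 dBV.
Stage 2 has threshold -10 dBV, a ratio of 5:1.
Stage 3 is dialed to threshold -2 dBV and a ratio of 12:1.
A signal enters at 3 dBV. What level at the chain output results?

-14 dBV

Stage 1: 3 dBV is 20 dB over -17 dBV; at 20:1 that becomes 1 dB over, giving -16 dBV; +2 dB make-up → -14 dBV.
Stage 2: -14 dBV ≤ -10 dBV, so stage 2 doesn't engage; output -14 dBV.
Stage 3: below threshold (-14 ≤ -2); passes unchanged; output -14 dBV.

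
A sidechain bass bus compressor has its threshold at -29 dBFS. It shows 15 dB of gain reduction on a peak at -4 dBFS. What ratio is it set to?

Input overshoot = -4 − (-29) = 25 dB.
Output overshoot = 25 − 15 = 10 dB.
Ratio = input overshoot / output overshoot = 25 / 10 = 2.5.

2.5:1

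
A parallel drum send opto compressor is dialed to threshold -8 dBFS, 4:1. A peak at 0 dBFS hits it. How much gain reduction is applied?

6 dB

The signal is 8 dB above threshold.
At 4:1, output sits 8/4 = 2 dB above threshold.
GR = overshoot in − overshoot out = 8 − 2 = 6 dB.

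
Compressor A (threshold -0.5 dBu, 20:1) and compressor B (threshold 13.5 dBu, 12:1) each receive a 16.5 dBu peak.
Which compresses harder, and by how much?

A: overshoot 17 dB → output overshoot 0.85 dB → GR 16.15 dB.
B: overshoot 3 dB → output overshoot 0.25 dB → GR 2.75 dB.
Difference: 13.4 dB in favour of A.

A, by 13.4 dB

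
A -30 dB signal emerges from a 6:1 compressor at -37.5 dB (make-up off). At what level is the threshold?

Let T be the threshold. Output overshoot = (input overshoot)/R, so -37.5 − T = (-30 − T)/6.
6·(-37.5 − T) = -30 − T → 5·T = -225 − (-30) = -195.
T = -195/5 = -39 dB.

-39 dB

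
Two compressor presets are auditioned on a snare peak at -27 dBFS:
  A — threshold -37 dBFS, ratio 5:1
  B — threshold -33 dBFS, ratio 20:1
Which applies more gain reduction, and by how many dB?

A: overshoot 10 dB → output overshoot 2 dB → GR 8 dB.
B: overshoot 6 dB → output overshoot 0.3 dB → GR 5.7 dB.
A applies 2.3 dB more gain reduction.

A, by 2.3 dB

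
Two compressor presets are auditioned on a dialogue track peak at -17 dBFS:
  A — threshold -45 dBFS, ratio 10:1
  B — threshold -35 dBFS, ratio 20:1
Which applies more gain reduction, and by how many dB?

A, by 8.1 dB

A: GR = 28 − 28/10 = 25.2 dB.
B: GR = 18 − 18/20 = 17.1 dB.
Difference: 8.1 dB in favour of A.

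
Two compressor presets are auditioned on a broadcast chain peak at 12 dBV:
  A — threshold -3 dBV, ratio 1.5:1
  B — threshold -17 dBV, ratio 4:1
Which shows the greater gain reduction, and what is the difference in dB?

B, by 16.75 dB

A: 15 dB over, compressed to 10 dB over, so 5 dB of GR.
B: 29 dB over, compressed to 7.25 dB over, so 21.75 dB of GR.
B applies 16.75 dB more gain reduction.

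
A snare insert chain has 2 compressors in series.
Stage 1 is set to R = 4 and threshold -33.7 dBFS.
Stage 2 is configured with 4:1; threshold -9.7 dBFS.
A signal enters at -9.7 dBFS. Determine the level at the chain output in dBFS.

-27.7 dBFS

Stage 1: 24 dB above -33.7 dBFS, reduced 4:1 to 6 dB above → -27.7 dBFS.
Stage 2: -27.7 dBFS ≤ -9.7 dBFS, so stage 2 doesn't engage; output -27.7 dBFS.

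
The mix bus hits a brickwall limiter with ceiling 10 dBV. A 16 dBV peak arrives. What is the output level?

10 dBV

A brickwall limiter is an ∞:1 compressor: any input above the ceiling is clamped to 10 dBV.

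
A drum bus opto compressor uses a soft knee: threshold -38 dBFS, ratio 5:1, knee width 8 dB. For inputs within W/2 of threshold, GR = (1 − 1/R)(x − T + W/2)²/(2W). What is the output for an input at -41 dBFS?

-41.05 dBFS

x − T + W/2 = -41 − (-38) + 4 = 1.
GR = (1 − 1/5) × 1² / 16 = 0.8 × 1 / 16 = 0.05 dB.
Output = -41 − 0.05 = -41.05 dBFS.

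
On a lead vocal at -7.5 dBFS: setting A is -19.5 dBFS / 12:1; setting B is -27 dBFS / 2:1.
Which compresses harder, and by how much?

A: overshoot 12 dB → output overshoot 1 dB → GR 11 dB.
B: overshoot 19.5 dB → output overshoot 9.75 dB → GR 9.75 dB.
A applies 1.25 dB more gain reduction.

A, by 1.25 dB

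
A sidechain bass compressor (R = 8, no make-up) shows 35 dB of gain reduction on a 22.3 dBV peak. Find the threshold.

Input is 40 dB above T (since output overshoot × R = input overshoot: (-12.7 − T)·8 = 22.3 − T gives T = -17.7 dBV).
Check: -17.7 + (22.3 − (-17.7))/8 = -17.7 + 5 = -12.7 dBV. ✓

-17.7 dBV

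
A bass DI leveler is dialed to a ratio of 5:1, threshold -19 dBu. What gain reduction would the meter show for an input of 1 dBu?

1 dBu exceeds the threshold by 20 dB.
At 5:1, output sits 20/5 = 4 dB above threshold.
GR = overshoot in − overshoot out = 20 − 4 = 16 dB.

16 dB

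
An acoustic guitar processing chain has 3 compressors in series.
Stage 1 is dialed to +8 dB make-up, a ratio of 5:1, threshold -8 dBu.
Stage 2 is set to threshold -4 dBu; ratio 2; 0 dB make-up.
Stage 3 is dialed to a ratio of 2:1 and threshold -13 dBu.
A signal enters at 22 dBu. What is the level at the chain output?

-6 dBu

Stage 1: 30 dB above -8 dBu, reduced 5:1 to 6 dB above → -2 dBu; +8 dB make-up → 6 dBu.
Stage 2: overshoot 10 dB → 10/2 = 5 dB → 1 dBu.
Stage 3: 14 dB above -13 dBu, reduced 2:1 to 7 dB above → -6 dBu.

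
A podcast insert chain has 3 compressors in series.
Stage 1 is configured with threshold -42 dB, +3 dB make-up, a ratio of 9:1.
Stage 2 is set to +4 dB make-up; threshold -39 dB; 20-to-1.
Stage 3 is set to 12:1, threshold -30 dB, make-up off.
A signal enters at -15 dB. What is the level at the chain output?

Stage 1: overshoot 27 dB → 27/9 = 3 dB → -39 dB; +3 dB make-up → -36 dB.
Stage 2: 3 dB above -39 dB, reduced 20:1 to 0.15 dB above → -38.85 dB; +4 dB make-up → -34.85 dB.
Stage 3: below threshold (-34.85 ≤ -30); passes unchanged; output -34.85 dB.

-34.85 dB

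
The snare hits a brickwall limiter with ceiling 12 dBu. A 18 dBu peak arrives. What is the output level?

The limiter clamps the peak to its 12 dBu ceiling.

12 dBu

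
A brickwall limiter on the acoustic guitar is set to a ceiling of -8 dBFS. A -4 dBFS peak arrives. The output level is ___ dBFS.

The limiter clamps the peak to its -8 dBFS ceiling.

-8 dBFS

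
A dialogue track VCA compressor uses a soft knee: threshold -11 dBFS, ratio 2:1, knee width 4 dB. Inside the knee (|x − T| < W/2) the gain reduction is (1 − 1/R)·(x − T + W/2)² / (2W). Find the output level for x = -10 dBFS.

x − T + W/2 = -10 − (-11) + 2 = 3.
GR = (1 − 1/2) × 3² / 8 = 0.5 × 9 / 8 = 0.5625 dB.
Output = -10 − 0.5625 = -10.5625 dBFS.

-10.5625 dBFS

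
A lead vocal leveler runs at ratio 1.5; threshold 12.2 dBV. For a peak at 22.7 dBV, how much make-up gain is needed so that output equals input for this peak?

Overshoot 10.5 dB → 10.5/1.5 = 7 dB after compression, so the compressed level is 12.2 + 7 = 19.2 dBV.
Make-up = target − compressed = 22.7 − 19.2 = 3.5 dB.

3.5 dB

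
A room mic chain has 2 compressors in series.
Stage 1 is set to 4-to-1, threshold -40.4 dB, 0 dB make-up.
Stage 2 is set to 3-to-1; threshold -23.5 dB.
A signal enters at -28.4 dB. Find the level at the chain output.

-37.4 dB

Stage 1: -28.4 dB is 12 dB over -40.4 dB; at 4:1 that becomes 3 dB over, giving -37.4 dB.
Stage 2: -37.4 dB ≤ -23.5 dB, so stage 2 doesn't engage; output -37.4 dB.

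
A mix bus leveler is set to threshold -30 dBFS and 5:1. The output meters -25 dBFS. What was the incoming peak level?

-5 dBFS

That's 5 dB above the -30 dBFS threshold.
Before 5:1 compression the overshoot was 5 × 5 = 25 dB, so input = -30 + 25 = -5 dBFS.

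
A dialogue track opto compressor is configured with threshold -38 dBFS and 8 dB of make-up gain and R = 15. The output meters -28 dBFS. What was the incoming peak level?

Remove make-up: -28 − 8 = -36 dBFS.
That's 2 dB above the -38 dBFS threshold.
Before 15:1 compression the overshoot was 2 × 15 = 30 dB, so input = -38 + 30 = -8 dBFS.

-8 dBFS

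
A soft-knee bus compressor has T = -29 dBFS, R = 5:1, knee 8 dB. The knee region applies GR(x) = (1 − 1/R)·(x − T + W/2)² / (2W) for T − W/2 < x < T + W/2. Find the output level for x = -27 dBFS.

x − T + W/2 = -27 − (-29) + 4 = 6.
GR = (1 − 1/5) × 6² / 16 = 0.8 × 36 / 16 = 1.8 dB.
Output = -27 − 1.8 = -28.8 dBFS.

-28.8 dBFS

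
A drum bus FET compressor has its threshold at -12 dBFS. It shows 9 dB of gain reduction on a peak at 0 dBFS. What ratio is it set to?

Input overshoot = 0 − (-12) = 12 dB.
Output overshoot = 12 − 9 = 3 dB.
Ratio = input overshoot / output overshoot = 12 / 3 = 4.

4:1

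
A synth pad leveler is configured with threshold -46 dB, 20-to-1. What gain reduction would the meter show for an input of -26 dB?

19 dB

Overshoot = -26 − (-46) = 20 dB.
At 20:1, output sits 20/20 = 1 dB above threshold.
GR = overshoot in − overshoot out = 20 − 1 = 19 dB.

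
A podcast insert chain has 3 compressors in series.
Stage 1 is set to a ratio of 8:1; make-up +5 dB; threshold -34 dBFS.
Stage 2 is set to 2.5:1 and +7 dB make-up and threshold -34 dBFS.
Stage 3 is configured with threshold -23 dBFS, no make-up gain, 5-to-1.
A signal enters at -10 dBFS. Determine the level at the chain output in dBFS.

Stage 1: overshoot 24 dB → 24/8 = 3 dB → -31 dBFS; +5 dB make-up → -26 dBFS.
Stage 2: -26 dBFS is 8 dB over -34 dBFS; at 2.5:1 that becomes 3.2 dB over, giving -30.8 dBFS; +7 dB make-up → -23.8 dBFS.
Stage 3: -23.8 dBFS is at or below the -23 dBFS threshold — no compression; output -23.8 dBFS.

-23.8 dBFS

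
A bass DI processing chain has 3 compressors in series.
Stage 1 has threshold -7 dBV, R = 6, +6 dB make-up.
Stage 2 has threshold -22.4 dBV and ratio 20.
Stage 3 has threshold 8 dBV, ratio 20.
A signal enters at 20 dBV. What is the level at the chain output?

Stage 1: overshoot 27 dB → 27/6 = 4.5 dB → -2.5 dBV; +6 dB make-up → 3.5 dBV.
Stage 2: 25.9 dB above -22.4 dBV, reduced 20:1 to 1.295 dB above → -21.105 dBV.
Stage 3: -21.105 dBV is at or below the 8 dBV threshold — no compression; output -21.105 dBV.

-21.105 dBV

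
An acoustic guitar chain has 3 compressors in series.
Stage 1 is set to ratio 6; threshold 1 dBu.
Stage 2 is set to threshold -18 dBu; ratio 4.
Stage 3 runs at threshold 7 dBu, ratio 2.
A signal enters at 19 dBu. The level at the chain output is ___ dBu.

Stage 1: 18 dB above 1 dBu, reduced 6:1 to 3 dB above → 4 dBu.
Stage 2: overshoot 22 dB → 22/4 = 5.5 dB → -12.5 dBu.
Stage 3: below threshold (-12.5 ≤ 7); passes unchanged; output -12.5 dBu.

-12.5 dBu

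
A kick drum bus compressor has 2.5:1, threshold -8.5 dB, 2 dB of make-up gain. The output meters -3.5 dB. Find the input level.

Stripping the +2 dB make-up gives -5.5 dB at the gain stage.
That's 3 dB above the -8.5 dB threshold.
Input overshoot = R × output overshoot = 7.5 dB → input = -8.5 + 7.5 = -1 dB.

-1 dB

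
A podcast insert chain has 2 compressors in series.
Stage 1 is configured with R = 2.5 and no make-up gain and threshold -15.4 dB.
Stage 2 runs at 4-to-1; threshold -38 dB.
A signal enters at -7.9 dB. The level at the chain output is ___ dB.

Stage 1: -7.9 dB is 7.5 dB over -15.4 dB; at 2.5:1 that becomes 3 dB over, giving -12.4 dB.
Stage 2: -12.4 dB is 25.6 dB over -38 dB; at 4:1 that becomes 6.4 dB over, giving -31.6 dB.

-31.6 dB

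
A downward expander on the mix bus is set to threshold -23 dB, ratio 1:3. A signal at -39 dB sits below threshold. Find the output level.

Undershoot = (-23) − (-39) = 16 dB.
At 1:3, that expands to 48 dB under threshold.
Output = -23 − 48 = -71 dB.

-71 dB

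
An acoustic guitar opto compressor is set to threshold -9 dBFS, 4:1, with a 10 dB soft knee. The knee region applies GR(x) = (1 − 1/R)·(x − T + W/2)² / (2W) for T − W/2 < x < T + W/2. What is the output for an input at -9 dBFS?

x − T + W/2 = -9 − (-9) + 5 = 5.
GR = (1 − 1/4) × 5² / 20 = 0.75 × 25 / 20 = 0.9375 dB.
Output = -9 − 0.9375 = -9.9375 dBFS.

-9.9375 dBFS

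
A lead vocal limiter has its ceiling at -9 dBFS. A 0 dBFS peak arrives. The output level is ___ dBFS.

At ∞:1, everything above -9 dBFS is held at the ceiling.

-9 dBFS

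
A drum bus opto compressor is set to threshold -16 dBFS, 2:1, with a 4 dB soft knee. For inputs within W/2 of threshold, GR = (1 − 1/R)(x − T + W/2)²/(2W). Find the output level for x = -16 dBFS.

x − T + W/2 = -16 − (-16) + 2 = 2.
GR = (1 − 1/2) × 2² / 8 = 0.5 × 4 / 8 = 0.25 dB.
Output = -16 − 0.25 = -16.25 dBFS.

-16.25 dBFS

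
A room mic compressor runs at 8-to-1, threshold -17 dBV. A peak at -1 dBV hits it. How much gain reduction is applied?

14 dB

-1 dBV exceeds the threshold by 16 dB.
A 8:1 ratio leaves 2 dB of that excess.
GR = overshoot in − overshoot out = 16 − 2 = 14 dB.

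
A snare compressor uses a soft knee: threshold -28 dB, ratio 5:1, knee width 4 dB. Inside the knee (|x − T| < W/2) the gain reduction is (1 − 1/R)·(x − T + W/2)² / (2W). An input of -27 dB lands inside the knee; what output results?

-27.9 dB

x − T + W/2 = -27 − (-28) + 2 = 3.
GR = (1 − 1/5) × 3² / 8 = 0.8 × 9 / 8 = 0.9 dB.
Output = -27 − 0.9 = -27.9 dB.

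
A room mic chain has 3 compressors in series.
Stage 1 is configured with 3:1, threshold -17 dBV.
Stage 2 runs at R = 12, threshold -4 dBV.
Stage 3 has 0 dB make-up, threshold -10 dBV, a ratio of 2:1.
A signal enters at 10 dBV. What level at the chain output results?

-9 dBV

Stage 1: 27 dB above -17 dBV, reduced 3:1 to 9 dB above → -8 dBV.
Stage 2: -8 dBV is at or below the -4 dBV threshold — no compression; output -8 dBV.
Stage 3: overshoot 2 dB → 2/2 = 1 dB → -9 dBV.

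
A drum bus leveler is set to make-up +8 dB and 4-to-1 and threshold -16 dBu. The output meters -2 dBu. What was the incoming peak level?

Stripping the +8 dB make-up gives -10 dBu at the gain stage.
Post-compression overshoot = -10 − (-16) = 6 dB.
Before 4:1 compression the overshoot was 6 × 4 = 24 dB, so input = -16 + 24 = 8 dBu.

8 dBu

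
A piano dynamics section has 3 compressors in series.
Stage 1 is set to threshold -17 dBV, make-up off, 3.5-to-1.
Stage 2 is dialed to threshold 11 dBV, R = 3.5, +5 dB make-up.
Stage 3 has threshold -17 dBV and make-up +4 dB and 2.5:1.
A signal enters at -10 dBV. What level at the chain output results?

-10.2 dBV

Stage 1: overshoot 7 dB → 7/3.5 = 2 dB → -15 dBV.
Stage 2: -15 dBV ≤ 11 dBV, so stage 2 doesn't engage; make-up brings it to -10 dBV.
Stage 3: overshoot 7 dB → 7/2.5 = 2.8 dB → -14.2 dBV; +4 dB make-up → -10.2 dBV.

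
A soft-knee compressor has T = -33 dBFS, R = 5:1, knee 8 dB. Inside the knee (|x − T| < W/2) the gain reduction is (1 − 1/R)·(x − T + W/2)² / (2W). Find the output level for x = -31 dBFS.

-32.8 dBFS

x − T + W/2 = -31 − (-33) + 4 = 6.
GR = (1 − 1/5) × 6² / 16 = 0.8 × 36 / 16 = 1.8 dB.
Output = -31 − 1.8 = -32.8 dBFS.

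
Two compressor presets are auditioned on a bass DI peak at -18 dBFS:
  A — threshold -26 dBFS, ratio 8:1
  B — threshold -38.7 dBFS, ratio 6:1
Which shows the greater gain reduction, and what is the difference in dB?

A: 8 dB over, compressed to 1 dB over, so 7 dB of GR.
B: 20.7 dB over, compressed to 3.45 dB over, so 17.25 dB of GR.
B reduces 10.25 dB more.

B, by 10.25 dB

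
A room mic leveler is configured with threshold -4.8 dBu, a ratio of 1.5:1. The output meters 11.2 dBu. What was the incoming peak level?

That's 16 dB above the -4.8 dBu threshold.
Input overshoot = R × output overshoot = 24 dB → input = -4.8 + 24 = 19.2 dBu.

19.2 dBu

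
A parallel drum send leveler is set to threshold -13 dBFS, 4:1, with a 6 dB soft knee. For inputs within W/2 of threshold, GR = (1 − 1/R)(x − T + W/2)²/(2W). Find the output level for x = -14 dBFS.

-14.25 dBFS

x − T + W/2 = -14 − (-13) + 3 = 2.
GR = (1 − 1/4) × 2² / 12 = 0.75 × 4 / 12 = 0.25 dB.
Output = -14 − 0.25 = -14.25 dBFS.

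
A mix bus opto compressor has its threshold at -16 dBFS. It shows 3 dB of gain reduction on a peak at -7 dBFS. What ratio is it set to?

Input overshoot = -7 − (-16) = 9 dB.
Output overshoot = 9 − 3 = 6 dB.
Ratio = input overshoot / output overshoot = 9 / 6 = 1.5.

1.5:1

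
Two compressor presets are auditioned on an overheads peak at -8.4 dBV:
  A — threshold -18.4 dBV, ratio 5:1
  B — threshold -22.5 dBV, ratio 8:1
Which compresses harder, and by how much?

A: 10 dB over, compressed to 2 dB over, so 8 dB of GR.
B: 14.1 dB over, compressed to 1.7625 dB over, so 12.3375 dB of GR.
B reduces 4.3375 dB more.

B, by 4.3375 dB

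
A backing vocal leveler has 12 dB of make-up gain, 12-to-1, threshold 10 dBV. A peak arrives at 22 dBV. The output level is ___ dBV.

23 dBV

22 dBV sits 12 dB over threshold.
12:1 compression reduces that to 12/12 = 1 dB over.
So the level is 10 + 1 = 11 dBV; make-up adds 12 dB, giving 23 dBV.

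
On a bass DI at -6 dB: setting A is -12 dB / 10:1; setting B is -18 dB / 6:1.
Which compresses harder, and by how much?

B, by 4.6 dB

A: overshoot 6 dB → output overshoot 0.6 dB → GR 5.4 dB.
B: overshoot 12 dB → output overshoot 2 dB → GR 10 dB.
Difference: 4.6 dB in favour of B.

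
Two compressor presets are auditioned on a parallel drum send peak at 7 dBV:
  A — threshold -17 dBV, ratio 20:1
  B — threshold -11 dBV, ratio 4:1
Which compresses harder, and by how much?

A: overshoot 24 dB → output overshoot 1.2 dB → GR 22.8 dB.
B: overshoot 18 dB → output overshoot 4.5 dB → GR 13.5 dB.
A applies 9.3 dB more gain reduction.

A, by 9.3 dB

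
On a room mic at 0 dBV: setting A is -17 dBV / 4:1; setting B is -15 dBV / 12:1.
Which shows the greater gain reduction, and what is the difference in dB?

A: 17 dB over, compressed to 4.25 dB over, so 12.75 dB of GR.
B: 15 dB over, compressed to 1.25 dB over, so 13.75 dB of GR.
Difference: 1 dB in favour of B.

B, by 1 dB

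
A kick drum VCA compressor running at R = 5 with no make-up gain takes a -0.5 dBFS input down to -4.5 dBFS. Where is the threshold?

-5.5 dBFS

Let T be the threshold. Output overshoot = (input overshoot)/R, so -4.5 − T = (-0.5 − T)/5.
5·(-4.5 − T) = -0.5 − T → 4·T = -22.5 − (-0.5) = -22.
T = -22/4 = -5.5 dBFS.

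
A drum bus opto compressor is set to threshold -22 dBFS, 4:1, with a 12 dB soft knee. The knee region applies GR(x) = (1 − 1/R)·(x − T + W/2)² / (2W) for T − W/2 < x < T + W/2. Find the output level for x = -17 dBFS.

-20.78125 dBFS

x − T + W/2 = -17 − (-22) + 6 = 11.
GR = (1 − 1/4) × 11² / 24 = 0.75 × 121 / 24 = 3.78125 dB.
Output = -17 − 3.78125 = -20.78125 dBFS.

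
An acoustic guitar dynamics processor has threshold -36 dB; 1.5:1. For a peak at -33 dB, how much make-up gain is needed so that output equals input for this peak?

1 dB

Overshoot 3 dB → 3/1.5 = 2 dB after compression, so the compressed level is -36 + 2 = -34 dB.
Make-up = target − compressed = -33 − (-34) = 1 dB.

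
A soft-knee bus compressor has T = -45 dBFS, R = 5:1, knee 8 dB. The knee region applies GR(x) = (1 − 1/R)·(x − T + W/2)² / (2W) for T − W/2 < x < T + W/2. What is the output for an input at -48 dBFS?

-48.05 dBFS

x − T + W/2 = -48 − (-45) + 4 = 1.
GR = (1 − 1/5) × 1² / 16 = 0.8 × 1 / 16 = 0.05 dB.
Output = -48 − 0.05 = -48.05 dBFS.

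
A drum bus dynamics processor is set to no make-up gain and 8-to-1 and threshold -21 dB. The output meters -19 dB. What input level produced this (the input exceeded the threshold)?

The compressed level sits -19 − (-21) = 2 dB over threshold.
Input overshoot = R × output overshoot = 16 dB → input = -21 + 16 = -5 dB.

-5 dB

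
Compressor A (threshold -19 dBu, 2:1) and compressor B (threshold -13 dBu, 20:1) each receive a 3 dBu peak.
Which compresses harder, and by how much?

B, by 4.2 dB

A: overshoot 22 dB → output overshoot 11 dB → GR 11 dB.
B: overshoot 16 dB → output overshoot 0.8 dB → GR 15.2 dB.
B reduces 4.2 dB more.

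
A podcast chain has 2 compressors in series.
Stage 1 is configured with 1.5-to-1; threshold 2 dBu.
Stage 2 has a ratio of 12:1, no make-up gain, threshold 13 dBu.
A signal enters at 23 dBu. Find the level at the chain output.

Stage 1: 23 dBu is 21 dB over 2 dBu; at 1.5:1 that becomes 14 dB over, giving 16 dBu.
Stage 2: 16 dBu is 3 dB over 13 dBu; at 12:1 that becomes 0.25 dB over, giving 13.25 dBu.

13.25 dBu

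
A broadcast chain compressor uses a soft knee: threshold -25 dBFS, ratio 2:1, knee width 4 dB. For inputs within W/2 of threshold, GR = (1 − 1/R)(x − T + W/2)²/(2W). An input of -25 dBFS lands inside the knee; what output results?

-25.25 dBFS

x − T + W/2 = -25 − (-25) + 2 = 2.
GR = (1 − 1/2) × 2² / 8 = 0.5 × 4 / 8 = 0.25 dB.
Output = -25 − 0.25 = -25.25 dBFS.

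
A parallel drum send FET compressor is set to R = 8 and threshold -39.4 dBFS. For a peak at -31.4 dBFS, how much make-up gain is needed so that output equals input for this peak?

7 dB

Overshoot 8 dB → 8/8 = 1 dB after compression, so the compressed level is -39.4 + 1 = -38.4 dBFS.
Make-up = target − compressed = -31.4 − (-38.4) = 7 dB.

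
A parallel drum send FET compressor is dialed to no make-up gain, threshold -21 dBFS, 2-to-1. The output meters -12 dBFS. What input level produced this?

That's 9 dB above the -21 dBFS threshold.
Input overshoot = R × output overshoot = 18 dB → input = -21 + 18 = -3 dBFS.

-3 dBFS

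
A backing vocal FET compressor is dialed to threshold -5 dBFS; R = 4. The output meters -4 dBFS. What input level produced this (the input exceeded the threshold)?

The compressed level sits -4 − (-5) = 1 dB over threshold.
Input overshoot = R × output overshoot = 4 dB → input = -5 + 4 = -1 dBFS.

-1 dBFS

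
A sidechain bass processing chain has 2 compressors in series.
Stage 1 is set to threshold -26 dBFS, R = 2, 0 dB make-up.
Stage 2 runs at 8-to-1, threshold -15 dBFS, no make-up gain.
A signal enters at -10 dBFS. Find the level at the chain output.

-18 dBFS

Stage 1: 16 dB above -26 dBFS, reduced 2:1 to 8 dB above → -18 dBFS.
Stage 2: below threshold (-18 ≤ -15); passes unchanged; output -18 dBFS.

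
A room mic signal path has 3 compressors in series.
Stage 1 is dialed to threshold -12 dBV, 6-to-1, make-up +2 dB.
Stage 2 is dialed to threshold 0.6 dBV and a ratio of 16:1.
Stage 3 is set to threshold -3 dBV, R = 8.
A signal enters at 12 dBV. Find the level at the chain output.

Stage 1: 24 dB above -12 dBV, reduced 6:1 to 4 dB above → -8 dBV; +2 dB make-up → -6 dBV.
Stage 2: below threshold (-6 ≤ 0.6); passes unchanged; output -6 dBV.
Stage 3: below threshold (-6 ≤ -3); passes unchanged; output -6 dBV.

-6 dBV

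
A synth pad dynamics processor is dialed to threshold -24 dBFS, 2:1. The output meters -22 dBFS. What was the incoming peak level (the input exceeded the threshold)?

The compressed level sits -22 − (-24) = 2 dB over threshold.
Before 2:1 compression the overshoot was 2 × 2 = 4 dB, so input = -24 + 4 = -20 dBFS.

-20 dBFS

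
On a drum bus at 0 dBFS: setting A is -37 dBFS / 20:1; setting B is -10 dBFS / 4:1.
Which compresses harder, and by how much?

A: overshoot 37 dB → output overshoot 1.85 dB → GR 35.15 dB.
B: overshoot 10 dB → output overshoot 2.5 dB → GR 7.5 dB.
A applies 27.65 dB more gain reduction.

A, by 27.65 dB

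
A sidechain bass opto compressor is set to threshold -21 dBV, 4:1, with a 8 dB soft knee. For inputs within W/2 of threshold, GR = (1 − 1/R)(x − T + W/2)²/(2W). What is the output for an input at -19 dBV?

x − T + W/2 = -19 − (-21) + 4 = 6.
GR = (1 − 1/4) × 6² / 16 = 0.75 × 36 / 16 = 1.6875 dB.
Output = -19 − 1.6875 = -20.6875 dBV.

-20.6875 dBV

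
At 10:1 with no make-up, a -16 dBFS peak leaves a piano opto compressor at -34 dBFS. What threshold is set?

-36 dBFS

Input is 20 dB above T (since output overshoot × R = input overshoot: (-34 − T)·10 = -16 − T gives T = -36 dBFS).
Check: -36 + (-16 − (-36))/10 = -36 + 2 = -34 dBFS. ✓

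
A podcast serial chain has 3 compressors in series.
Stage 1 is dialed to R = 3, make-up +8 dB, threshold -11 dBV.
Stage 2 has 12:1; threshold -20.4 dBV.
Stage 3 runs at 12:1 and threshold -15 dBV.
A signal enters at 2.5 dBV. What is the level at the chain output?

-18.575 dBV

Stage 1: 2.5 dBV is 13.5 dB over -11 dBV; at 3:1 that becomes 4.5 dB over, giving -6.5 dBV; +8 dB make-up → 1.5 dBV.
Stage 2: 1.5 dBV is 21.9 dB over -20.4 dBV; at 12:1 that becomes 1.825 dB over, giving -18.575 dBV.
Stage 3: -18.575 dBV is at or below the -15 dBV threshold — no compression; output -18.575 dBV.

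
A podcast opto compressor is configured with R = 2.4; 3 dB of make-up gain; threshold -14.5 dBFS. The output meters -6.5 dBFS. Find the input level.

-2.5 dBFS

Stripping the +3 dB make-up gives -9.5 dBFS at the gain stage.
Post-compression overshoot = -9.5 − (-14.5) = 5 dB.
Input overshoot = R × output overshoot = 12 dB → input = -14.5 + 12 = -2.5 dBFS.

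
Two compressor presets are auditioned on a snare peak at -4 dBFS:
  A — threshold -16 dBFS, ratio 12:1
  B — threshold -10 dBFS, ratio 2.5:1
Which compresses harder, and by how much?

A: GR = 12 − 12/12 = 11 dB.
B: GR = 6 − 6/2.5 = 3.6 dB.
A reduces 7.4 dB more.

A, by 7.4 dB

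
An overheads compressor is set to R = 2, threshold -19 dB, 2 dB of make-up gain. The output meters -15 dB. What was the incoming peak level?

Before make-up, the level was -15 − 2 = -17 dB.
That's 2 dB above the -19 dB threshold.
Undo the ratio: input overshoot = 2 × 2 = 4 dB, giving input = -15 dB.

-15 dB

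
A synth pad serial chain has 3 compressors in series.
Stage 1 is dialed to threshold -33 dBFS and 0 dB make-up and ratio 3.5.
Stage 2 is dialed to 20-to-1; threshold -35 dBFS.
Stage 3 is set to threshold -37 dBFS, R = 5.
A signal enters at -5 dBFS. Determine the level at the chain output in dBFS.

-36.5 dBFS

Stage 1: overshoot 28 dB → 28/3.5 = 8 dB → -25 dBFS.
Stage 2: -25 dBFS is 10 dB over -35 dBFS; at 20:1 that becomes 0.5 dB over, giving -34.5 dBFS.
Stage 3: -34.5 dBFS is 2.5 dB over -37 dBFS; at 5:1 that becomes 0.5 dB over, giving -36.5 dBFS.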